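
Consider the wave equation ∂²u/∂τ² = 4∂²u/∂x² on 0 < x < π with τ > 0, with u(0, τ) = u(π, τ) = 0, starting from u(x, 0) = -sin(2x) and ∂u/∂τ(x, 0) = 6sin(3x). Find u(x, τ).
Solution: Using separation of variables u = X(x)T(τ):
Eigenfunctions: sin(nx), n = 1, 2, 3, ...
General solution: u(x, τ) = Σ [A_n cos(2n τ) + B_n sin(2n τ)] sin(nx)
From u(x,0) = -sin(2x): A_2=-1. From u_τ(x,0) = 6sin(3x), using u_τ(x,0) = Σ ω_n B_n sin(nx) with ω_n = 2n: B_3 = 6/6 = 1.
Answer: u(x, τ) = -sin(2x)cos(4τ) + sin(3x)sin(6τ)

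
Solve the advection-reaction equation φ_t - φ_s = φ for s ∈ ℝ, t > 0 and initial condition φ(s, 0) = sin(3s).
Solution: Substitute φ = exp(t)u, i.e. u = exp(-t)φ.
By the product rule, φ_t = exp(t)(u_t + u), φ_s = exp(t)u_s.
Substituting into the PDE and dividing by exp(t): u_t + u - u_s = u.
The lower-order terms cancel, leaving the standard advection equation u_t - u_s = 0.
Initial data for u: u(s,0) = φ(s,0) = sin(3s).
Solve for u:
  By method of characteristics (waves move left with speed 1):
  Along characteristics s + t = const, u is constant, so u(s,t) = f(s + t) with f = u(·, 0).
Hence u(s,t) = sin(3s + 3t).
Transform back: φ(s,t) = exp(t)u(s,t).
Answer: φ(s, t) = exp(t)sin(3s + 3t)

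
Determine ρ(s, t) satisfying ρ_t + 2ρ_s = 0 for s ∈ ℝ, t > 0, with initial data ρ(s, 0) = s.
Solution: By method of characteristics (waves move right with speed 2):
Along characteristics s - 2t = const, ρ is constant, so ρ(s,t) = f(s - 2t) with f = ρ(·, 0).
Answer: ρ(s, t) = s - 2t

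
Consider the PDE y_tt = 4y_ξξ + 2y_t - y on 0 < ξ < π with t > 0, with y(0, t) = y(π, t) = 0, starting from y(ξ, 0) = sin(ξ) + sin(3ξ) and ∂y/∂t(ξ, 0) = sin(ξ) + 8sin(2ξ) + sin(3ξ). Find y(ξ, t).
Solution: Substitute y = exp(t)u.
Then y_t = exp(t)(u_t + u), y_tt = exp(t)(u_tt + 2u_t + u), y_ξξ = exp(t)u_ξξ; substituting and dividing by exp(t), the lower-order terms cancel: u_tt = 4u_ξξ (standard wave equation).
Data for u: u(ξ,0) = y(ξ,0) = sin(ξ) + sin(3ξ); u_t(ξ,0) = y_t(ξ,0) - y(ξ,0) = 8sin(2ξ). The boundary conditions carry over: u(0,t) = u(π,t) = 0.
Separating variables: u = Σ [A_n cos(ω_n t) + B_n sin(ω_n t)] sin(nξ), ω_n = 2n. From ICs (B_n = velocity coefficient / ω_n): A_1=1, A_3=1, B_2=2.
So u(ξ,t) = 2sin(4t)sin(2ξ) + sin(ξ)cos(2t) + sin(3ξ)cos(6t), and y(ξ,t) = exp(t)u(ξ,t).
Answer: y(ξ, t) = 2exp(t)sin(4t)sin(2ξ) + exp(t)sin(ξ)cos(2t) + exp(t)sin(3ξ)cos(6t)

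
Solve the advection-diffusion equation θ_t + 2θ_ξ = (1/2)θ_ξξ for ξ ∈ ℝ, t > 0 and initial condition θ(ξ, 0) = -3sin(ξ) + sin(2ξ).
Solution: Moving frame: η = ξ - 2t, σ = t, θ = u(η,σ), so θ_t = u_σ - 2u_η and θ_ξξ = u_ηη.
Hence θ_t + 2θ_ξ = u_σ and the PDE becomes the heat equation u_σ = (1/2)u_ηη on η ∈ ℝ.
Initial data: u(η,0) = θ(η,0) = -3sin(η) + sin(2η). Each mode sin(nη) decays as exp(-n²σ/2) on ℝ, so u(η,σ) = Σ c_n exp(-n²σ/2) sin(nη) with c_1=-3, c_2=1: u(η,σ) = exp(-2σ)sin(2η) - 3exp(-σ/2)sin(η).
Substituting back: θ(ξ,t) = u(ξ - 2t, t).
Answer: θ(ξ, t) = -exp(-2t)sin(4t - 2ξ) + 3exp(-t/2)sin(2t - ξ)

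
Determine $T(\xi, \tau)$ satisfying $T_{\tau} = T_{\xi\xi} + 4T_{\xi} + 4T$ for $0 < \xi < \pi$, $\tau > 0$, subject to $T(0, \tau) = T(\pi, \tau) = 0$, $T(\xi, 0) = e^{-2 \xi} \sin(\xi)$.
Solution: Substitute $T = e^{-2\xi}u$, i.e. $u = e^{2\xi}T$.
By the product rule, $T_{\xi} = e^{-2\xi}(u_{\xi} - 2u)$, $T_{\xi\xi} = e^{-2\xi}(u_{\xi\xi} - 4u_{\xi} + 4u)$, $T_{\tau} = e^{-2\xi}u_{\tau}$.
Substituting into the PDE and dividing by $e^{-2\xi}$: $u_{\tau} = (u_{\xi\xi} - 4u_{\xi} + 4u) + 4(u_{\xi} - 2u) + 4u$.
The lower-order terms cancel, leaving the standard heat equation $u_{\tau} = u_{\xi\xi}$.
Initial data for $u$: $u(\xi,0) = e^{2\xi}T(\xi,0) = \sin(\xi)$. The boundary conditions carry over: $u(0,\tau) = u(\pi,\tau) = 0$.
Solve for $u$:
  Using separation of variables $u = X(\xi)G(\tau)$:
  Eigenfunctions: $\sin(n\xi)$, $n = 1, 2, 3, \ldots$
  General solution: $u(\xi, \tau) = \sum c_n \sin(n\xi) e^{-n^2 \tau}$
  Matching $u(\xi,0) = \sin(\xi)$ term by term: $c_1=1$.
Hence $u(\xi,\tau) = e^{-\tau} \sin(\xi)$.
Transform back: $T(\xi,\tau) = e^{-2\xi}u(\xi,\tau)$.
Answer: $T(\xi, \tau) = e^{-\tau} e^{-2 \xi} \sin(\xi)$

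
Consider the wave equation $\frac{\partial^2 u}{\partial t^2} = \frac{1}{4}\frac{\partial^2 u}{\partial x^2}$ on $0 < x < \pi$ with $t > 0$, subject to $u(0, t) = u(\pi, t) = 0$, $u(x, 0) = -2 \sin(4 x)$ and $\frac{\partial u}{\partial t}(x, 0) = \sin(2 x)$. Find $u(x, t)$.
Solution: Using separation of variables $u = X(x)T(t)$:
Eigenfunctions: $\sin(nx)$, $n = 1, 2, 3, \ldots$
General solution: $u(x, t) = \sum [A_n \cos(n t/2) + B_n \sin(n t/2)] \sin(nx)$
From $u(x,0) = -2 \sin(4 x)$: $A_4=-2$. From $u_t(x,0) = \sin(2 x)$, using $u_t(x,0) = \sum \omega_n B_n \sin(nx)$ with $\omega_n = n/2$: $B_2 = 1/1 = 1$.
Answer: $u(x, t) = \sin(t) \sin(2 x) - 2 \sin(4 x) \cos(2 t)$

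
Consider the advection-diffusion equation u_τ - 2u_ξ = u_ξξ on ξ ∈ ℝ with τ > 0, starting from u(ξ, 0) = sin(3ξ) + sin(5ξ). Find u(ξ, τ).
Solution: Change to a moving frame: let η = ξ + 2τ, σ = τ and write u(ξ,τ) = w(η,σ).
By the chain rule u_τ = w_σ + 2w_η, u_ξ = w_η, u_ξξ = w_ηη.
Then u_τ - 2u_ξ = w_σ: the advection term cancels and the PDE becomes the heat equation w_σ = w_ηη on η ∈ ℝ.
Initial data: w(η,0) = u(η,0) = sin(3η) + sin(5η).
On η ∈ ℝ each mode satisfies (sin(nη))″ = -n² sin(nη), so exp(-n²σ) sin(nη) solves the heat equation; by superposition w(η,σ) = Σ c_n exp(-n²σ) sin(nη).
Reading off the coefficients: c_3=1, c_5=1, so w(η,σ) = exp(-9σ)sin(3η) + exp(-25σ)sin(5η).
Substituting back η = ξ + 2τ, σ = τ: u(ξ,τ) = w(ξ + 2τ, τ).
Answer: u(ξ, τ) = exp(-9τ)sin(3ξ + 6τ) + exp(-25τ)sin(5ξ + 10τ)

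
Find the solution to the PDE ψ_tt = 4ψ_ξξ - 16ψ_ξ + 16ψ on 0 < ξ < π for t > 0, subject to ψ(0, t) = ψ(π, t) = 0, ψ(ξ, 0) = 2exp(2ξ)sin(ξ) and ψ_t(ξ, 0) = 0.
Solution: Substitute ψ = exp(2ξ)u, i.e. u = exp(-2ξ)ψ.
By the product rule, ψ_ξ = exp(2ξ)(u_ξ + 2u), ψ_ξξ = exp(2ξ)(u_ξξ + 4u_ξ + 4u), ψ_tt = exp(2ξ)u_tt.
Substituting into the PDE and dividing by exp(2ξ): u_tt = 4(u_ξξ + 4u_ξ + 4u) - 16(u_ξ + 2u) + 16u.
The lower-order terms cancel, leaving the standard wave equation u_tt = 4u_ξξ.
Initial data for u: u(ξ,0) = exp(-2ξ)ψ(ξ,0) = 2sin(ξ); u_t(ξ,0) = exp(-2ξ)ψ_t(ξ,0) = 0. The boundary conditions carry over: u(0,t) = u(π,t) = 0.
Solve for u:
  Using separation of variables u = X(ξ)T(t):
  Eigenfunctions: sin(nξ), n = 1, 2, 3, ...
  General solution: u(ξ, t) = Σ [A_n cos(2n t) + B_n sin(2n t)] sin(nξ)
  From u(ξ,0) = 2sin(ξ): A_1=2. From u_t(ξ,0) = 0: all B_n = 0.
Hence u(ξ,t) = 2sin(ξ)cos(2t).
Transform back: ψ(ξ,t) = exp(2ξ)u(ξ,t).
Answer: ψ(ξ, t) = 2exp(2ξ)sin(ξ)cos(2t)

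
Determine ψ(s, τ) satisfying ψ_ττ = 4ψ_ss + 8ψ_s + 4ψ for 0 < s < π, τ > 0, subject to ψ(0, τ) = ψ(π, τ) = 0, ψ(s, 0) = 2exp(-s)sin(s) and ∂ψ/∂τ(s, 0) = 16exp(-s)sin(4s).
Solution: Substitute ψ = exp(-s)u, i.e. u = exp(s)ψ.
By the product rule, ψ_s = exp(-s)(u_s - u), ψ_ss = exp(-s)(u_ss - 2u_s + u), ψ_ττ = exp(-s)u_ττ.
Substituting into the PDE and dividing by exp(-s): u_ττ = 4(u_ss - 2u_s + u) + 8(u_s - u) + 4u.
The lower-order terms cancel, leaving the standard wave equation u_ττ = 4u_ss.
Initial data for u: u(s,0) = exp(s)ψ(s,0) = 2sin(s); u_τ(s,0) = exp(s)ψ_τ(s,0) = 16sin(4s). The boundary conditions carry over: u(0,τ) = u(π,τ) = 0.
Solve for u:
  Using separation of variables u = X(s)T(τ):
  Eigenfunctions: sin(ns), n = 1, 2, 3, ...
  General solution: u(s, τ) = Σ [A_n cos(2n τ) + B_n sin(2n τ)] sin(ns)
  From u(s,0) = 2sin(s): A_1=2. From u_τ(s,0) = 16sin(4s), using u_τ(s,0) = Σ ω_n B_n sin(ns) with ω_n = 2n: B_4 = 16/8 = 2.
Hence u(s,τ) = 2sin(s)cos(2τ) + 2sin(4s)sin(8τ).
Transform back: ψ(s,τ) = exp(-s)u(s,τ).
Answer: ψ(s, τ) = 2exp(-s)sin(s)cos(2τ) + 2exp(-s)sin(4s)sin(8τ)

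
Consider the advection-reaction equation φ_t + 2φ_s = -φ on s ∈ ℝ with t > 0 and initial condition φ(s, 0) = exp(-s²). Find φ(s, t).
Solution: Substitute φ = exp(-t)u.
Then φ_t = exp(-t)(u_t - u), φ_s = exp(-t)u_s; substituting and dividing by exp(-t), the lower-order terms cancel: u_t + 2u_s = 0 (standard advection equation).
Data for u: u(s,0) = φ(s,0) = exp(-s²).
By characteristics (ds/dt = 2), u(s,t) = f(s - 2t) with f = u(·, 0).
So u(s,t) = exp(-(s - 2t)²), and φ(s,t) = exp(-t)u(s,t).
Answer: φ(s, t) = exp(-t)exp(-(s - 2t)²)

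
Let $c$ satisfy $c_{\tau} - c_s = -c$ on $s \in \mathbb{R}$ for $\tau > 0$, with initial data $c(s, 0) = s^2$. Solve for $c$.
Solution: Substitute $c = e^{-\tau}u$.
Then $c_{\tau} = e^{-\tau}(u_{\tau} - u)$, $c_s = e^{-\tau}u_s$; substituting and dividing by $e^{-\tau}$, the lower-order terms cancel: $u_{\tau} - u_s = 0$ (standard advection equation).
Data for $u$: $u(s,0) = c(s,0) = s^2$.
By characteristics ($ds/d\tau = -1$), $u(s,\tau) = f(s + \tau)$ with $f = u( \cdot , 0)$.
So $u(s,\tau) = s^2 + 2 s \tau + \tau^2$, and $c(s,\tau) = e^{-\tau}u(s,\tau)$.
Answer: $c(s, \tau) = \tau^2 e^{-\tau} + 2 \tau s e^{-\tau} + s^2 e^{-\tau}$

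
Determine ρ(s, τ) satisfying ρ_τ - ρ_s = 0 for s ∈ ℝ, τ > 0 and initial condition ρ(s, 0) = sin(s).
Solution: By characteristics (ds/dτ = -1), ρ(s,τ) = f(s + τ) with f = ρ(·, 0).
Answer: ρ(s, τ) = sin(s + τ)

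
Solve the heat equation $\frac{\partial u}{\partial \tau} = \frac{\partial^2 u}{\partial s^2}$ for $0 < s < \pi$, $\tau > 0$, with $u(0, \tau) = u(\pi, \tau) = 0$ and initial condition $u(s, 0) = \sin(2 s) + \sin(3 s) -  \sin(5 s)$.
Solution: Using separation of variables $u = X(s)T(\tau)$:
Eigenfunctions: $\sin(ns)$, $n = 1, 2, 3, \ldots$
General solution: $u(s, \tau) = \sum c_n \sin(ns) e^{-n^2 \tau}$
Matching $u(s,0) = \sin(2 s) + \sin(3 s) - \sin(5 s)$ term by term: $c_2=1, c_3=1, c_5=-1$.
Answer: $u(s, \tau) = e^{-4 \tau} \sin(2 s) + e^{-9 \tau} \sin(3 s) -  e^{-25 \tau} \sin(5 s)$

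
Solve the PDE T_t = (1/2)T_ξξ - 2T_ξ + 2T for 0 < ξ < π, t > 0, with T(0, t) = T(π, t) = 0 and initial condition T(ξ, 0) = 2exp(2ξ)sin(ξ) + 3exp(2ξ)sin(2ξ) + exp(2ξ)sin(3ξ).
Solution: Substitute T = exp(2ξ)u, i.e. u = exp(-2ξ)T.
By the product rule, T_ξ = exp(2ξ)(u_ξ + 2u), T_ξξ = exp(2ξ)(u_ξξ + 4u_ξ + 4u), T_t = exp(2ξ)u_t.
Substituting into the PDE and dividing by exp(2ξ): u_t = (1/2)(u_ξξ + 4u_ξ + 4u) - 2(u_ξ + 2u) + 2u.
The lower-order terms cancel, leaving the standard heat equation u_t = (1/2)u_ξξ.
Initial data for u: u(ξ,0) = exp(-2ξ)T(ξ,0) = 2sin(ξ) + 3sin(2ξ) + sin(3ξ). The boundary conditions carry over: u(0,t) = u(π,t) = 0.
Solve for u:
  Using separation of variables u = X(ξ)G(t):
  Eigenfunctions: sin(nξ), n = 1, 2, 3, ...
  General solution: u(ξ, t) = Σ c_n sin(nξ) exp(-n² t/2)
  Matching u(ξ,0) = 2sin(ξ) + 3sin(2ξ) + sin(3ξ) term by term: c_1=2, c_2=3, c_3=1.
Hence u(ξ,t) = 3exp(-2t)sin(2ξ) + 2exp(-t/2)sin(ξ) + exp(-9t/2)sin(3ξ).
Transform back: T(ξ,t) = exp(2ξ)u(ξ,t).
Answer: T(ξ, t) = 3exp(-2t)exp(2ξ)sin(2ξ) + 2exp(-t/2)exp(2ξ)sin(ξ) + exp(-9t/2)exp(2ξ)sin(3ξ)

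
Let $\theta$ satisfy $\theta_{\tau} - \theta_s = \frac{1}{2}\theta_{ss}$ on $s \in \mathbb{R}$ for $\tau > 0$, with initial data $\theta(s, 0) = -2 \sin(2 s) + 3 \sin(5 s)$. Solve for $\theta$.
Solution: Moving frame: $\eta = s + \tau$, $\sigma = \tau$, $\theta = u(\eta,\sigma)$, so $\theta_{\tau} = u_{\sigma} + u_{\eta}$ and $\theta_{ss} = u_{\eta\eta}$.
Hence $\theta_{\tau} - \theta_s = u_{\sigma}$ and the PDE becomes the heat equation $u_{\sigma} = \frac{1}{2}u_{\eta\eta}$ on $\eta \in \mathbb{R}$.
Initial data: $u(\eta,0) = \theta(\eta,0) = -2 \sin(2 \eta) + 3 \sin(5 \eta)$. Each mode $\sin(n\eta)$ decays as $e^{-n^2\sigma/2}$ on $\mathbb{R}$, so $u(\eta,\sigma) = \sum c_n e^{-n^2\sigma/2} \sin(n\eta)$ with $c_2=-2, c_5=3$: $u(\eta,\sigma) = -2 e^{-2 \sigma} \sin(2 \eta) + 3 e^{-25 \sigma/2} \sin(5 \eta)$.
Substituting back: $\theta(s,\tau) = u(s + \tau, \tau)$.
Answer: $\theta(s, \tau) = -2 e^{-2 \tau} \sin(2 \tau + 2 s) + 3 e^{-25 \tau/2} \sin(5 \tau + 5 s)$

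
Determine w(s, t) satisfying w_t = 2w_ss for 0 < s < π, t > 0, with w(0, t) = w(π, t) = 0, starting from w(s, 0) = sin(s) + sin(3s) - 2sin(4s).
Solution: Using separation of variables w = X(s)T(t):
Eigenfunctions: sin(ns), n = 1, 2, 3, ...
General solution: w(s, t) = Σ c_n sin(ns) exp(-2n² t)
Matching w(s,0) = sin(s) + sin(3s) - 2sin(4s) term by term: c_1=1, c_3=1, c_4=-2.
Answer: w(s, t) = exp(-2t)sin(s) + exp(-18t)sin(3s) - 2exp(-32t)sin(4s)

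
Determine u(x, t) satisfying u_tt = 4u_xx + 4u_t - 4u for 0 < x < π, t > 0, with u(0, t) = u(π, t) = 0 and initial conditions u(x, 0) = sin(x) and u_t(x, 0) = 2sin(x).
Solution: Substitute u = exp(2t)w.
Then u_t = exp(2t)(w_t + 2w), u_tt = exp(2t)(w_tt + 4w_t + 4w), u_xx = exp(2t)w_xx; substituting and dividing by exp(2t), the lower-order terms cancel: w_tt = 4w_xx (standard wave equation).
Data for w: w(x,0) = u(x,0) = sin(x); w_t(x,0) = u_t(x,0) - 2u(x,0) = 0. The boundary conditions carry over: w(0,t) = w(π,t) = 0.
Separating variables: w = Σ [A_n cos(ω_n t) + B_n sin(ω_n t)] sin(nx), ω_n = 2n. From ICs: A_1=1.
So w(x,t) = sin(x)cos(2t), and u(x,t) = exp(2t)w(x,t).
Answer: u(x, t) = exp(2t)sin(x)cos(2t)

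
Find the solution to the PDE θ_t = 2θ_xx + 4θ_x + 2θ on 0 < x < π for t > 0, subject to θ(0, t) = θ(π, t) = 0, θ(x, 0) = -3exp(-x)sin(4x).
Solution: Substitute θ = exp(-x)u, i.e. u = exp(x)θ.
By the product rule, θ_x = exp(-x)(u_x - u), θ_xx = exp(-x)(u_xx - 2u_x + u), θ_t = exp(-x)u_t.
Substituting into the PDE and dividing by exp(-x): u_t = 2(u_xx - 2u_x + u) + 4(u_x - u) + 2u.
The lower-order terms cancel, leaving the standard heat equation u_t = 2u_xx.
Initial data for u: u(x,0) = exp(x)θ(x,0) = -3sin(4x). The boundary conditions carry over: u(0,t) = u(π,t) = 0.
Solve for u:
  Using separation of variables u = X(x)G(t):
  Eigenfunctions: sin(nx), n = 1, 2, 3, ...
  General solution: u(x, t) = Σ c_n sin(nx) exp(-2n² t)
  Matching u(x,0) = -3sin(4x) term by term: c_4=-3.
Hence u(x,t) = -3exp(-32t)sin(4x).
Transform back: θ(x,t) = exp(-x)u(x,t).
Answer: θ(x, t) = -3exp(-32t)exp(-x)sin(4x)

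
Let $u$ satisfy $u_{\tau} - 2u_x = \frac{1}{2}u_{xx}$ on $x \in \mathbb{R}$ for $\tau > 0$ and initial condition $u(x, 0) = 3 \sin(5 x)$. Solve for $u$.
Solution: Moving frame: $\eta = x + 2\tau$, $\sigma = \tau$, $u = w(\eta,\sigma)$, so $u_{\tau} = w_{\sigma} + 2w_{\eta}$ and $u_{xx} = w_{\eta\eta}$.
Hence $u_{\tau} - 2u_x = w_{\sigma}$ and the PDE becomes the heat equation $w_{\sigma} = \frac{1}{2}w_{\eta\eta}$ on $\eta \in \mathbb{R}$.
Initial data: $w(\eta,0) = u(\eta,0) = 3 \sin(5 \eta)$. Each mode $\sin(n\eta)$ decays as $e^{-n^2\sigma/2}$ on $\mathbb{R}$, so $w(\eta,\sigma) = \sum c_n e^{-n^2\sigma/2} \sin(n\eta)$ with $c_5=3$: $w(\eta,\sigma) = 3 e^{-25 \sigma/2} \sin(5 \eta)$.
Substituting back: $u(x,\tau) = w(x + 2\tau, \tau)$.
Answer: $u(x, \tau) = 3 e^{-25 \tau/2} \sin(10 \tau + 5 x)$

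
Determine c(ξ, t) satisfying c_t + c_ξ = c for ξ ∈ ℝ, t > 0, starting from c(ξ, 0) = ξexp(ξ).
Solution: Substitute c = exp(ξ)u, i.e. u = exp(-ξ)c.
By the product rule, c_ξ = exp(ξ)(u_ξ + u), c_t = exp(ξ)u_t.
Substituting into the PDE and dividing by exp(ξ): u_t + (u_ξ + u) = u.
The lower-order terms cancel, leaving the standard advection equation u_t + u_ξ = 0.
Initial data for u: u(ξ,0) = exp(-ξ)c(ξ,0) = ξ.
Solve for u:
  By method of characteristics (waves move right with speed 1):
  Along characteristics ξ - t = const, u is constant, so u(ξ,t) = f(ξ - t) with f = u(·, 0).
Hence u(ξ,t) = -t + ξ.
Transform back: c(ξ,t) = exp(ξ)u(ξ,t).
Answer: c(ξ, t) = -texp(ξ) + ξexp(ξ)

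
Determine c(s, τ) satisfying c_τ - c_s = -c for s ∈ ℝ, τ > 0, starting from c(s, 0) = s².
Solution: Substitute c = exp(-τ)u, i.e. u = exp(τ)c.
By the product rule, c_τ = exp(-τ)(u_τ - u), c_s = exp(-τ)u_s.
Substituting into the PDE and dividing by exp(-τ): u_τ - u - u_s = -u.
The lower-order terms cancel, leaving the standard advection equation u_τ - u_s = 0.
Initial data for u: u(s,0) = c(s,0) = s².
Solve for u:
  By method of characteristics (waves move left with speed 1):
  Along characteristics s + τ = const, u is constant, so u(s,τ) = f(s + τ) with f = u(·, 0).
Hence u(s,τ) = s² + 2sτ + τ².
Transform back: c(s,τ) = exp(-τ)u(s,τ).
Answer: c(s, τ) = s²exp(-τ) + 2sτexp(-τ) + τ²exp(-τ)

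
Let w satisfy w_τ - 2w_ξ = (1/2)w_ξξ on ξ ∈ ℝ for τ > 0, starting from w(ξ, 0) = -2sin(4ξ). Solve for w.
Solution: Change to a moving frame: let η = ξ + 2τ, σ = τ and write w(ξ,τ) = u(η,σ).
By the chain rule w_τ = u_σ + 2u_η, w_ξ = u_η, w_ξξ = u_ηη.
Then w_τ - 2w_ξ = u_σ: the advection term cancels and the PDE becomes the heat equation u_σ = (1/2)u_ηη on η ∈ ℝ.
Initial data: u(η,0) = w(η,0) = -2sin(4η).
On η ∈ ℝ each mode satisfies (sin(nη))″ = -n² sin(nη), so exp(-n²σ/2) sin(nη) solves the heat equation; by superposition u(η,σ) = Σ c_n exp(-n²σ/2) sin(nη).
Reading off the coefficients: c_4=-2, so u(η,σ) = -2exp(-8σ)sin(4η).
Substituting back η = ξ + 2τ, σ = τ: w(ξ,τ) = u(ξ + 2τ, τ).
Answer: w(ξ, τ) = -2exp(-8τ)sin(4ξ + 8τ)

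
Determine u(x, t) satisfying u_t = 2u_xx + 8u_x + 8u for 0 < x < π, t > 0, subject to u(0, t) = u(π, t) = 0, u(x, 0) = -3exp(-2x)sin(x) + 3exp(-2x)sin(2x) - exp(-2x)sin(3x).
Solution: Substitute u = exp(-2x)w, i.e. w = exp(2x)u.
By the product rule, u_x = exp(-2x)(w_x - 2w), u_xx = exp(-2x)(w_xx - 4w_x + 4w), u_t = exp(-2x)w_t.
Substituting into the PDE and dividing by exp(-2x): w_t = 2(w_xx - 4w_x + 4w) + 8(w_x - 2w) + 8w.
The lower-order terms cancel, leaving the standard heat equation w_t = 2w_xx.
Initial data for w: w(x,0) = exp(2x)u(x,0) = -3sin(x) + 3sin(2x) - sin(3x). The boundary conditions carry over: w(0,t) = w(π,t) = 0.
Solve for w:
  Using separation of variables w = X(x)T(t):
  Eigenfunctions: sin(nx), n = 1, 2, 3, ...
  General solution: w(x, t) = Σ c_n sin(nx) exp(-2n² t)
  Matching w(x,0) = -3sin(x) + 3sin(2x) - sin(3x) term by term: c_1=-3, c_2=3, c_3=-1.
Hence w(x,t) = -3exp(-2t)sin(x) + 3exp(-8t)sin(2x) - exp(-18t)sin(3x).
Transform back: u(x,t) = exp(-2x)w(x,t).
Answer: u(x, t) = -3exp(-2t)exp(-2x)sin(x) + 3exp(-8t)exp(-2x)sin(2x) - exp(-18t)exp(-2x)sin(3x)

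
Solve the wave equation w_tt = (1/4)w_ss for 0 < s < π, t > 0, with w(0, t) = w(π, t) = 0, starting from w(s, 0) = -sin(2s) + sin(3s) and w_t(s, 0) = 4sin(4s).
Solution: Separating variables: w = Σ [A_n cos(ω_n t) + B_n sin(ω_n t)] sin(ns), ω_n = n/2. From ICs (B_n = velocity coefficient / ω_n): A_2=-1, A_3=1, B_4=2.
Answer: w(s, t) = -sin(2s)cos(t) + sin(3s)cos(3t/2) + 2sin(4s)sin(2t)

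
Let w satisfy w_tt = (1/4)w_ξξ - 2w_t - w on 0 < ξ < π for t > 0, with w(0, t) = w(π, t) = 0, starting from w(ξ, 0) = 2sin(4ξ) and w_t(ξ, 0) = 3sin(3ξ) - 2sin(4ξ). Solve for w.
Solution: Substitute w = exp(-t)u, i.e. u = exp(t)w.
By the product rule, w_t = exp(-t)(u_t - u), w_tt = exp(-t)(u_tt - 2u_t + u), w_ξξ = exp(-t)u_ξξ.
Substituting into the PDE and dividing by exp(-t): u_tt - 2u_t + u = (1/4)u_ξξ - 2(u_t - u) - u.
The lower-order terms cancel, leaving the standard wave equation u_tt = (1/4)u_ξξ.
Initial data for u: u(ξ,0) = w(ξ,0) = 2sin(4ξ); u_t(ξ,0) = w_t(ξ,0) + w(ξ,0) = 3sin(3ξ). The boundary conditions carry over: u(0,t) = u(π,t) = 0.
Solve for u:
  Using separation of variables u = X(ξ)T(t):
  Eigenfunctions: sin(nξ), n = 1, 2, 3, ...
  General solution: u(ξ, t) = Σ [A_n cos(n t/2) + B_n sin(n t/2)] sin(nξ)
  From u(ξ,0) = 2sin(4ξ): A_4=2. From u_t(ξ,0) = 3sin(3ξ), using u_t(ξ,0) = Σ ω_n B_n sin(nξ) with ω_n = n/2: B_3 = 3/(3/2) = 2.
Hence u(ξ,t) = 2sin(3t/2)sin(3ξ) + 2sin(4ξ)cos(2t).
Transform back: w(ξ,t) = exp(-t)u(ξ,t).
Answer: w(ξ, t) = 2exp(-t)sin(3t/2)sin(3ξ) + 2exp(-t)sin(4ξ)cos(2t)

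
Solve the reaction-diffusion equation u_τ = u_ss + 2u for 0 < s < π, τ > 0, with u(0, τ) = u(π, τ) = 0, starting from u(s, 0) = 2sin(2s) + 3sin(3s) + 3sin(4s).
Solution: Substitute u = exp(2τ)w, i.e. w = exp(-2τ)u.
By the product rule, u_τ = exp(2τ)(w_τ + 2w), u_ss = exp(2τ)w_ss.
Substituting into the PDE and dividing by exp(2τ): w_τ + 2w = w_ss + 2w.
The lower-order terms cancel, leaving the standard heat equation w_τ = w_ss.
Initial data for w: w(s,0) = u(s,0) = 2sin(2s) + 3sin(3s) + 3sin(4s). The boundary conditions carry over: w(0,τ) = w(π,τ) = 0.
Solve for w:
  Using separation of variables w = X(s)T(τ):
  Eigenfunctions: sin(ns), n = 1, 2, 3, ...
  General solution: w(s, τ) = Σ c_n sin(ns) exp(-n² τ)
  Matching w(s,0) = 2sin(2s) + 3sin(3s) + 3sin(4s) term by term: c_2=2, c_3=3, c_4=3.
Hence w(s,τ) = 2exp(-4τ)sin(2s) + 3exp(-9τ)sin(3s) + 3exp(-16τ)sin(4s).
Transform back: u(s,τ) = exp(2τ)w(s,τ).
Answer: u(s, τ) = 2exp(-2τ)sin(2s) + 3exp(-7τ)sin(3s) + 3exp(-14τ)sin(4s)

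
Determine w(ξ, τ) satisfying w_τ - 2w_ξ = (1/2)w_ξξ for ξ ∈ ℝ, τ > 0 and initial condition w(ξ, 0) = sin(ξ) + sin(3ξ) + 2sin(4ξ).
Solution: Moving frame: η = ξ + 2τ, σ = τ, w = u(η,σ), so w_τ = u_σ + 2u_η and w_ξξ = u_ηη.
Hence w_τ - 2w_ξ = u_σ and the PDE becomes the heat equation u_σ = (1/2)u_ηη on η ∈ ℝ.
Initial data: u(η,0) = w(η,0) = sin(η) + sin(3η) + 2sin(4η). Each mode sin(nη) decays as exp(-n²σ/2) on ℝ, so u(η,σ) = Σ c_n exp(-n²σ/2) sin(nη) with c_1=1, c_3=1, c_4=2: u(η,σ) = 2exp(-8σ)sin(4η) + exp(-σ/2)sin(η) + exp(-9σ/2)sin(3η).
Substituting back: w(ξ,τ) = u(ξ + 2τ, τ).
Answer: w(ξ, τ) = 2exp(-8τ)sin(4ξ + 8τ) + exp(-τ/2)sin(ξ + 2τ) + exp(-9τ/2)sin(3ξ + 6τ)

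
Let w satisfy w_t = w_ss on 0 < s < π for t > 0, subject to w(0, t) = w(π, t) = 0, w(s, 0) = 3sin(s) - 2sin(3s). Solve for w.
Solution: Using separation of variables w = X(s)T(t):
Eigenfunctions: sin(ns), n = 1, 2, 3, ...
General solution: w(s, t) = Σ c_n sin(ns) exp(-n² t)
Matching w(s,0) = 3sin(s) - 2sin(3s) term by term: c_1=3, c_3=-2.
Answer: w(s, t) = 3exp(-t)sin(s) - 2exp(-9t)sin(3s)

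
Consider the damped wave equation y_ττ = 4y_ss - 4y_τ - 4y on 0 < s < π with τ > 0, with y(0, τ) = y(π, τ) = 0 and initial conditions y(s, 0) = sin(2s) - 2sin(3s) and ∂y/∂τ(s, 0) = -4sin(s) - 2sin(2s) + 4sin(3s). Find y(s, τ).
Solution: Substitute y = exp(-2τ)u.
Then y_τ = exp(-2τ)(u_τ - 2u), y_ττ = exp(-2τ)(u_ττ - 4u_τ + 4u), y_ss = exp(-2τ)u_ss; substituting and dividing by exp(-2τ), the lower-order terms cancel: u_ττ = 4u_ss (standard wave equation).
Data for u: u(s,0) = y(s,0) = sin(2s) - 2sin(3s); u_τ(s,0) = y_τ(s,0) + 2y(s,0) = -4sin(s). The boundary conditions carry over: u(0,τ) = u(π,τ) = 0.
Separating variables: u = Σ [A_n cos(ω_n τ) + B_n sin(ω_n τ)] sin(ns), ω_n = 2n. From ICs (B_n = velocity coefficient / ω_n): A_2=1, A_3=-2, B_1=-2.
So u(s,τ) = -2sin(s)sin(2τ) + sin(2s)cos(4τ) - 2sin(3s)cos(6τ), and y(s,τ) = exp(-2τ)u(s,τ).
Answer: y(s, τ) = -2exp(-2τ)sin(s)sin(2τ) + exp(-2τ)sin(2s)cos(4τ) - 2exp(-2τ)sin(3s)cos(6τ)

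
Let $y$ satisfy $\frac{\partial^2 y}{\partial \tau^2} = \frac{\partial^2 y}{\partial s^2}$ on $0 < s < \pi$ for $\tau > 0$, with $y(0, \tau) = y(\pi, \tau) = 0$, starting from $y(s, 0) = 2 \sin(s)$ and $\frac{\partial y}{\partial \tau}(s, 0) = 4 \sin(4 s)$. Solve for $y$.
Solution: Using separation of variables $y = X(s)T(\tau)$:
Eigenfunctions: $\sin(ns)$, $n = 1, 2, 3, \ldots$
General solution: $y(s, \tau) = \sum [A_n \cos(n \tau) + B_n \sin(n \tau)] \sin(ns)$
From $y(s,0) = 2 \sin(s)$: $A_1=2$. From $y_{\tau}(s,0) = 4 \sin(4 s)$, using $y_{\tau}(s,0) = \sum \omega_n B_n \sin(ns)$ with $\omega_n = n$: $B_4 = 4/4 = 1$.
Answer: $y(s, \tau) = \sin(4 \tau) \sin(4 s) + 2 \sin(s) \cos(\tau)$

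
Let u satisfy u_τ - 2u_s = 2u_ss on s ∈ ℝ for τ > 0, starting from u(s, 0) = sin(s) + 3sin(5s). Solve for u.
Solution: Change to a moving frame: let η = s + 2τ, σ = τ and write u(s,τ) = w(η,σ).
By the chain rule u_τ = w_σ + 2w_η, u_s = w_η, u_ss = w_ηη.
Then u_τ - 2u_s = w_σ: the advection term cancels and the PDE becomes the heat equation w_σ = 2w_ηη on η ∈ ℝ.
Initial data: w(η,0) = u(η,0) = sin(η) + 3sin(5η).
On η ∈ ℝ each mode satisfies (sin(nη))″ = -n² sin(nη), so exp(-2n²σ) sin(nη) solves the heat equation; by superposition w(η,σ) = Σ c_n exp(-2n²σ) sin(nη).
Reading off the coefficients: c_1=1, c_5=3, so w(η,σ) = exp(-2σ)sin(η) + 3exp(-50σ)sin(5η).
Substituting back η = s + 2τ, σ = τ: u(s,τ) = w(s + 2τ, τ).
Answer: u(s, τ) = exp(-2τ)sin(s + 2τ) + 3exp(-50τ)sin(5s + 10τ)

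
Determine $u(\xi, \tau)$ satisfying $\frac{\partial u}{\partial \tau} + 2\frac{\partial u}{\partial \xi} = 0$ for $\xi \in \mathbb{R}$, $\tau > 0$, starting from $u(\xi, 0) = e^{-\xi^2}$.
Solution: By characteristics ($d\xi/d\tau = 2$), $u(\xi,\tau) = f(\xi - 2\tau)$ with $f = u( \cdot , 0)$.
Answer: $u(\xi, \tau) = e^{-(-2 \tau + \xi)^2}$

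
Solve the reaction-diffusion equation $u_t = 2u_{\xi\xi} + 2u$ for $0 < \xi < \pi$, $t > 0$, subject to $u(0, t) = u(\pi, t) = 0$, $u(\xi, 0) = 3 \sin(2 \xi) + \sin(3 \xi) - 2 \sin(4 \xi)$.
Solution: Substitute $u = e^{2t}w$.
Then $u_t = e^{2t}(w_t + 2w)$, $u_{\xi\xi} = e^{2t}w_{\xi\xi}$; substituting and dividing by $e^{2t}$, the lower-order terms cancel: $w_t = 2w_{\xi\xi}$ (standard heat equation).
Data for $w$: $w(\xi,0) = u(\xi,0) = 3 \sin(2 \xi) + \sin(3 \xi) - 2 \sin(4 \xi)$. The boundary conditions carry over: $w(0,t) = w(\pi,t) = 0$.
Separating variables: $w = \sum c_n e^{-2n^2t} \sin(n\xi)$. From $w(\xi,0) = 3 \sin(2 \xi) + \sin(3 \xi) - 2 \sin(4 \xi)$: $c_2=3, c_3=1, c_4=-2$.
So $w(\xi,t) = 3 e^{-8 t} \sin(2 \xi) + e^{-18 t} \sin(3 \xi) - 2 e^{-32 t} \sin(4 \xi)$, and $u(\xi,t) = e^{2t}w(\xi,t)$.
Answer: $u(\xi, t) = 3 e^{-6 t} \sin(2 \xi) + e^{-16 t} \sin(3 \xi) - 2 e^{-30 t} \sin(4 \xi)$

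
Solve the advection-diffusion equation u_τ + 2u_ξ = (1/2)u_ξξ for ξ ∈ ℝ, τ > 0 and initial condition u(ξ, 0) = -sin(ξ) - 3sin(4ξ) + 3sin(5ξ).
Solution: Change to a moving frame: let η = ξ - 2τ, σ = τ and write u(ξ,τ) = w(η,σ).
By the chain rule u_τ = w_σ - 2w_η, u_ξ = w_η, u_ξξ = w_ηη.
Then u_τ + 2u_ξ = w_σ: the advection term cancels and the PDE becomes the heat equation w_σ = (1/2)w_ηη on η ∈ ℝ.
Initial data: w(η,0) = u(η,0) = -sin(η) - 3sin(4η) + 3sin(5η).
On η ∈ ℝ each mode satisfies (sin(nη))″ = -n² sin(nη), so exp(-n²σ/2) sin(nη) solves the heat equation; by superposition w(η,σ) = Σ c_n exp(-n²σ/2) sin(nη).
Reading off the coefficients: c_1=-1, c_4=-3, c_5=3, so w(η,σ) = -3exp(-8σ)sin(4η) - exp(-σ/2)sin(η) + 3exp(-25σ/2)sin(5η).
Substituting back η = ξ - 2τ, σ = τ: u(ξ,τ) = w(ξ - 2τ, τ).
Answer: u(ξ, τ) = -3exp(-8τ)sin(4ξ - 8τ) - exp(-τ/2)sin(ξ - 2τ) + 3exp(-25τ/2)sin(5ξ - 10τ)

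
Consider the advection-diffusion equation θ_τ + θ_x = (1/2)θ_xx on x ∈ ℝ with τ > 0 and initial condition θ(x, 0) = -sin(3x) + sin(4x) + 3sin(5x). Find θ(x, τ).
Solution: Moving frame: η = x - τ, σ = τ, θ = u(η,σ), so θ_τ = u_σ - u_η and θ_xx = u_ηη.
Hence θ_τ + θ_x = u_σ and the PDE becomes the heat equation u_σ = (1/2)u_ηη on η ∈ ℝ.
Initial data: u(η,0) = θ(η,0) = -sin(3η) + sin(4η) + 3sin(5η). Each mode sin(nη) decays as exp(-n²σ/2) on ℝ, so u(η,σ) = Σ c_n exp(-n²σ/2) sin(nη) with c_3=-1, c_4=1, c_5=3: u(η,σ) = exp(-8σ)sin(4η) - exp(-9σ/2)sin(3η) + 3exp(-25σ/2)sin(5η).
Substituting back: θ(x,τ) = u(x - τ, τ).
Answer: θ(x, τ) = exp(-8τ)sin(4x - 4τ) - exp(-9τ/2)sin(3x - 3τ) + 3exp(-25τ/2)sin(5x - 5τ)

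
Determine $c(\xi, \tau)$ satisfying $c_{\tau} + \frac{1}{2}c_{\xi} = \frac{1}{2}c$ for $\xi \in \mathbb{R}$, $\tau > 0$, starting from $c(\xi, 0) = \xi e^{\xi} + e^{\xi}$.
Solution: Substitute $c = e^{\xi}u$, i.e. $u = e^{-\xi}c$.
By the product rule, $c_{\xi} = e^{\xi}(u_{\xi} + u)$, $c_{\tau} = e^{\xi}u_{\tau}$.
Substituting into the PDE and dividing by $e^{\xi}$: $u_{\tau} + \frac{1}{2}(u_{\xi} + u) = \frac{1}{2}u$.
The lower-order terms cancel, leaving the standard advection equation $u_{\tau} + \frac{1}{2}u_{\xi} = 0$.
Initial data for $u$: $u(\xi,0) = e^{-\xi}c(\xi,0) = \xi + 1$.
Solve for $u$:
  By method of characteristics (waves move right with speed 1/2):
  Along characteristics $\xi - \frac{1}{2}\tau =$ const, $u$ is constant, so $u(\xi,\tau) = f(\xi - \frac{1}{2}\tau)$ with $f = u( \cdot , 0)$.
Hence $u(\xi,\tau) = \xi - \frac{1}{2} \tau + 1$.
Transform back: $c(\xi,\tau) = e^{\xi}u(\xi,\tau)$.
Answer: $c(\xi, \tau) = -\frac{1}{2} \tau e^{\xi} + \xi e^{\xi} + e^{\xi}$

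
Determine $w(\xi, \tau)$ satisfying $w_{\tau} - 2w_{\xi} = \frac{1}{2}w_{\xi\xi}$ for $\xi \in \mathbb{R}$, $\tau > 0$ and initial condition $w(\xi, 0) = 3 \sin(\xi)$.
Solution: Change to a moving frame: let $\eta = \xi + 2\tau$, $\sigma = \tau$ and write $w(\xi,\tau) = u(\eta,\sigma)$.
By the chain rule $w_{\tau} = u_{\sigma} + 2u_{\eta}$, $w_{\xi} = u_{\eta}$, $w_{\xi\xi} = u_{\eta\eta}$.
Then $w_{\tau} - 2w_{\xi} = u_{\sigma}$: the advection term cancels and the PDE becomes the heat equation $u_{\sigma} = \frac{1}{2}u_{\eta\eta}$ on $\eta \in \mathbb{R}$.
Initial data: $u(\eta,0) = w(\eta,0) = 3 \sin(\eta)$.
On $\eta \in \mathbb{R}$ each mode satisfies $(\sin(n\eta))'' = -n^2 \sin(n\eta)$, so $e^{-n^2\sigma/2} \sin(n\eta)$ solves the heat equation; by superposition $u(\eta,\sigma) = \sum c_n e^{-n^2\sigma/2} \sin(n\eta)$.
Reading off the coefficients: $c_1=3$, so $u(\eta,\sigma) = 3 e^{-\sigma/2} \sin(\eta)$.
Substituting back $\eta = \xi + 2\tau$, $\sigma = \tau$: $w(\xi,\tau) = u(\xi + 2\tau, \tau)$.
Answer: $w(\xi, \tau) = 3 e^{-\tau/2} \sin(2 \tau + \xi)$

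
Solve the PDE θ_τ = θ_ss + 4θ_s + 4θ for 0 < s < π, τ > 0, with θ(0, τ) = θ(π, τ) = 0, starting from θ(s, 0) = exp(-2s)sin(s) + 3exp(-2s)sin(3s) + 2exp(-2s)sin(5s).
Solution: Substitute θ = exp(-2s)u, i.e. u = exp(2s)θ.
By the product rule, θ_s = exp(-2s)(u_s - 2u), θ_ss = exp(-2s)(u_ss - 4u_s + 4u), θ_τ = exp(-2s)u_τ.
Substituting into the PDE and dividing by exp(-2s): u_τ = (u_ss - 4u_s + 4u) + 4(u_s - 2u) + 4u.
The lower-order terms cancel, leaving the standard heat equation u_τ = u_ss.
Initial data for u: u(s,0) = exp(2s)θ(s,0) = sin(s) + 3sin(3s) + 2sin(5s). The boundary conditions carry over: u(0,τ) = u(π,τ) = 0.
Solve for u:
  Using separation of variables u = X(s)G(τ):
  Eigenfunctions: sin(ns), n = 1, 2, 3, ...
  General solution: u(s, τ) = Σ c_n sin(ns) exp(-n² τ)
  Matching u(s,0) = sin(s) + 3sin(3s) + 2sin(5s) term by term: c_1=1, c_3=3, c_5=2.
Hence u(s,τ) = exp(-τ)sin(s) + 3exp(-9τ)sin(3s) + 2exp(-25τ)sin(5s).
Transform back: θ(s,τ) = exp(-2s)u(s,τ).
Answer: θ(s, τ) = exp(-2s)exp(-τ)sin(s) + 3exp(-2s)exp(-9τ)sin(3s) + 2exp(-2s)exp(-25τ)sin(5s)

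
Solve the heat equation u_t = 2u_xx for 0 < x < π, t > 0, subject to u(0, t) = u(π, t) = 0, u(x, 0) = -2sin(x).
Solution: Using separation of variables u = X(x)T(t):
Eigenfunctions: sin(nx), n = 1, 2, 3, ...
General solution: u(x, t) = Σ c_n sin(nx) exp(-2n² t)
Matching u(x,0) = -2sin(x) term by term: c_1=-2.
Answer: u(x, t) = -2exp(-2t)sin(x)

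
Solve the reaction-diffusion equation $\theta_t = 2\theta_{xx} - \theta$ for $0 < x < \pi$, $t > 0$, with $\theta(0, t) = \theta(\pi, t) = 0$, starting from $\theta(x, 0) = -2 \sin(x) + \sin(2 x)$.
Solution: Substitute $\theta = e^{-t}u$, i.e. $u = e^{t}\theta$.
By the product rule, $\theta_t = e^{-t}(u_t - u)$, $\theta_{xx} = e^{-t}u_{xx}$.
Substituting into the PDE and dividing by $e^{-t}$: $u_t - u = 2u_{xx} - u$.
The lower-order terms cancel, leaving the standard heat equation $u_t = 2u_{xx}$.
Initial data for $u$: $u(x,0) = \theta(x,0) = -2 \sin(x) + \sin(2 x)$. The boundary conditions carry over: $u(0,t) = u(\pi,t) = 0$.
Solve for $u$:
  Using separation of variables $u = X(x)G(t)$:
  Eigenfunctions: $\sin(nx)$, $n = 1, 2, 3, \ldots$
  General solution: $u(x, t) = \sum c_n \sin(nx) e^{-2n^2 t}$
  Matching $u(x,0) = -2 \sin(x) + \sin(2 x)$ term by term: $c_1=-2, c_2=1$.
Hence $u(x,t) = -2 e^{-2 t} \sin(x) + e^{-8 t} \sin(2 x)$.
Transform back: $\theta(x,t) = e^{-t}u(x,t)$.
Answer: $\theta(x, t) = -2 e^{-3 t} \sin(x) + e^{-9 t} \sin(2 x)$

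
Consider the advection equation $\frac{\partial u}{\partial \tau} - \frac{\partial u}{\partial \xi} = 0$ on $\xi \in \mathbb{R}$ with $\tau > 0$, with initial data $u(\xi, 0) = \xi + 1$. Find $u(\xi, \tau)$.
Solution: By characteristics ($d\xi/d\tau = -1$), $u(\xi,\tau) = f(\xi + \tau)$ with $f = u( \cdot , 0)$.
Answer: $u(\xi, \tau) = \tau + \xi + 1$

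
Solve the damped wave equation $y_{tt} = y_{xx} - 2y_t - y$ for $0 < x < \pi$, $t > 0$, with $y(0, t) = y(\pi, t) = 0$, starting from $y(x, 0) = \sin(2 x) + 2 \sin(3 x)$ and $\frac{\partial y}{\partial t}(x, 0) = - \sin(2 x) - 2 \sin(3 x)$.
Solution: Substitute $y = e^{-t}u$, i.e. $u = e^{t}y$.
By the product rule, $y_t = e^{-t}(u_t - u)$, $y_{tt} = e^{-t}(u_{tt} - 2u_t + u)$, $y_{xx} = e^{-t}u_{xx}$.
Substituting into the PDE and dividing by $e^{-t}$: $u_{tt} - 2u_t + u = u_{xx} - 2(u_t - u) - u$.
The lower-order terms cancel, leaving the standard wave equation $u_{tt} = u_{xx}$.
Initial data for $u$: $u(x,0) = y(x,0) = \sin(2 x) + 2 \sin(3 x)$; $u_t(x,0) = y_t(x,0) + y(x,0) = 0$. The boundary conditions carry over: $u(0,t) = u(\pi,t) = 0$.
Solve for $u$:
  Using separation of variables $u = X(x)T(t)$:
  Eigenfunctions: $\sin(nx)$, $n = 1, 2, 3, \ldots$
  General solution: $u(x, t) = \sum [A_n \cos(n t) + B_n \sin(n t)] \sin(nx)$
  From $u(x,0) = \sin(2 x) + 2 \sin(3 x)$: $A_2=1, A_3=2$. From $u_t(x,0) = 0$: all $B_n = 0$.
Hence $u(x,t) = \sin(2 x) \cos(2 t) + 2 \sin(3 x) \cos(3 t)$.
Transform back: $y(x,t) = e^{-t}u(x,t)$.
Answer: $y(x, t) = e^{-t} \sin(2 x) \cos(2 t) + 2 e^{-t} \sin(3 x) \cos(3 t)$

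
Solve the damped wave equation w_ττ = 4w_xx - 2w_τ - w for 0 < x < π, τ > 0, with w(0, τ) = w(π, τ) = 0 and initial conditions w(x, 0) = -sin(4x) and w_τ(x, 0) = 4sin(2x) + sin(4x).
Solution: Substitute w = exp(-τ)u.
Then w_τ = exp(-τ)(u_τ - u), w_ττ = exp(-τ)(u_ττ - 2u_τ + u), w_xx = exp(-τ)u_xx; substituting and dividing by exp(-τ), the lower-order terms cancel: u_ττ = 4u_xx (standard wave equation).
Data for u: u(x,0) = w(x,0) = -sin(4x); u_τ(x,0) = w_τ(x,0) + w(x,0) = 4sin(2x). The boundary conditions carry over: u(0,τ) = u(π,τ) = 0.
Separating variables: u = Σ [A_n cos(ω_n τ) + B_n sin(ω_n τ)] sin(nx), ω_n = 2n. From ICs (B_n = velocity coefficient / ω_n): A_4=-1, B_2=1.
So u(x,τ) = sin(2x)sin(4τ) - sin(4x)cos(8τ), and w(x,τ) = exp(-τ)u(x,τ).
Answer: w(x, τ) = exp(-τ)sin(2x)sin(4τ) - exp(-τ)sin(4x)cos(8τ)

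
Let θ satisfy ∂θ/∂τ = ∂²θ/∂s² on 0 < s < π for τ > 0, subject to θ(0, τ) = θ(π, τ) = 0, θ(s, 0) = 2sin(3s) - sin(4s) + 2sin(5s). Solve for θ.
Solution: Using separation of variables θ = X(s)G(τ):
Eigenfunctions: sin(ns), n = 1, 2, 3, ...
General solution: θ(s, τ) = Σ c_n sin(ns) exp(-n² τ)
Matching θ(s,0) = 2sin(3s) - sin(4s) + 2sin(5s) term by term: c_3=2, c_4=-1, c_5=2.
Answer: θ(s, τ) = 2exp(-9τ)sin(3s) - exp(-16τ)sin(4s) + 2exp(-25τ)sin(5s)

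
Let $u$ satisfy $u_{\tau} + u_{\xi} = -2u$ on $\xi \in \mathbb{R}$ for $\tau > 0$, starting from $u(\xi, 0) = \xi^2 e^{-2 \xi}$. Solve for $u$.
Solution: Substitute $u = e^{-2\xi}w$.
Then $u_{\xi} = e^{-2\xi}(w_{\xi} - 2w)$, $u_{\tau} = e^{-2\xi}w_{\tau}$; substituting and dividing by $e^{-2\xi}$, the lower-order terms cancel: $w_{\tau} + w_{\xi} = 0$ (standard advection equation).
Data for $w$: $w(\xi,0) = e^{2\xi}u(\xi,0) = \xi^2$.
By characteristics ($d\xi/d\tau = 1$), $w(\xi,\tau) = f(\xi - \tau)$ with $f = w( \cdot , 0)$.
So $w(\xi,\tau) = \xi^2 - 2 \xi \tau + \tau^2$, and $u(\xi,\tau) = e^{-2\xi}w(\xi,\tau)$.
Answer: $u(\xi, \tau) = \tau^2 e^{-2 \xi} - 2 \tau \xi e^{-2 \xi} + \xi^2 e^{-2 \xi}$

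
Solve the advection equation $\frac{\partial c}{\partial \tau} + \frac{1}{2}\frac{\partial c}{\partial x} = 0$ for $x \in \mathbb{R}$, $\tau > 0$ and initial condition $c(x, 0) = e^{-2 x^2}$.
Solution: By method of characteristics (waves move right with speed 1/2):
Along characteristics $x - \frac{1}{2}\tau =$ const, $c$ is constant, so $c(x,\tau) = f(x - \frac{1}{2}\tau)$ with $f = c( \cdot , 0)$.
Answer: $c(x, \tau) = e^{-2 (-\tau/2 + x)^2}$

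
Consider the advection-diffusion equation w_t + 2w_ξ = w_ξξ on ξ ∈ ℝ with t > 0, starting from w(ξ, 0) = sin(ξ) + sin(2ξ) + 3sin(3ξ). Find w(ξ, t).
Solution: Change to a moving frame: let η = ξ - 2t, σ = t and write w(ξ,t) = u(η,σ).
By the chain rule w_t = u_σ - 2u_η, w_ξ = u_η, w_ξξ = u_ηη.
Then w_t + 2w_ξ = u_σ: the advection term cancels and the PDE becomes the heat equation u_σ = u_ηη on η ∈ ℝ.
Initial data: u(η,0) = w(η,0) = sin(η) + sin(2η) + 3sin(3η).
On η ∈ ℝ each mode satisfies (sin(nη))″ = -n² sin(nη), so exp(-n²σ) sin(nη) solves the heat equation; by superposition u(η,σ) = Σ c_n exp(-n²σ) sin(nη).
Reading off the coefficients: c_1=1, c_2=1, c_3=3, so u(η,σ) = exp(-σ)sin(η) + exp(-4σ)sin(2η) + 3exp(-9σ)sin(3η).
Substituting back η = ξ - 2t, σ = t: w(ξ,t) = u(ξ - 2t, t).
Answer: w(ξ, t) = -exp(-t)sin(2t - ξ) - exp(-4t)sin(4t - 2ξ) - 3exp(-9t)sin(6t - 3ξ)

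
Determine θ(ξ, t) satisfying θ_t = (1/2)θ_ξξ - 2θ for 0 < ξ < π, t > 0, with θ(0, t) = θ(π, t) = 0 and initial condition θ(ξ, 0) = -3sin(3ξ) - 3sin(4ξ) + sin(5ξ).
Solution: Substitute θ = exp(-2t)u, i.e. u = exp(2t)θ.
By the product rule, θ_t = exp(-2t)(u_t - 2u), θ_ξξ = exp(-2t)u_ξξ.
Substituting into the PDE and dividing by exp(-2t): u_t - 2u = (1/2)u_ξξ - 2u.
The lower-order terms cancel, leaving the standard heat equation u_t = (1/2)u_ξξ.
Initial data for u: u(ξ,0) = θ(ξ,0) = -3sin(3ξ) - 3sin(4ξ) + sin(5ξ). The boundary conditions carry over: u(0,t) = u(π,t) = 0.
Solve for u:
  Using separation of variables u = X(ξ)G(t):
  Eigenfunctions: sin(nξ), n = 1, 2, 3, ...
  General solution: u(ξ, t) = Σ c_n sin(nξ) exp(-n² t/2)
  Matching u(ξ,0) = -3sin(3ξ) - 3sin(4ξ) + sin(5ξ) term by term: c_3=-3, c_4=-3, c_5=1.
Hence u(ξ,t) = -3exp(-8t)sin(4ξ) - 3exp(-9t/2)sin(3ξ) + exp(-25t/2)sin(5ξ).
Transform back: θ(ξ,t) = exp(-2t)u(ξ,t).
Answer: θ(ξ, t) = -3exp(-10t)sin(4ξ) - 3exp(-13t/2)sin(3ξ) + exp(-29t/2)sin(5ξ)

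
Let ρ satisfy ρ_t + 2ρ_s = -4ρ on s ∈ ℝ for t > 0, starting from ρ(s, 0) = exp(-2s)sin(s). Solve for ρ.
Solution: Substitute ρ = exp(-2s)u.
Then ρ_s = exp(-2s)(u_s - 2u), ρ_t = exp(-2s)u_t; substituting and dividing by exp(-2s), the lower-order terms cancel: u_t + 2u_s = 0 (standard advection equation).
Data for u: u(s,0) = exp(2s)ρ(s,0) = sin(s).
By characteristics (ds/dt = 2), u(s,t) = f(s - 2t) with f = u(·, 0).
So u(s,t) = sin(s - 2t), and ρ(s,t) = exp(-2s)u(s,t).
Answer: ρ(s, t) = exp(-2s)sin(s - 2t)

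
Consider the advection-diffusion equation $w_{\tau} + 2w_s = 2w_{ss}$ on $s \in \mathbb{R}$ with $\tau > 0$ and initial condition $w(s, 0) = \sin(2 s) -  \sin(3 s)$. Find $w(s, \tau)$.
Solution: Moving frame: $\eta = s - 2\tau$, $\sigma = \tau$, $w = u(\eta,\sigma)$, so $w_{\tau} = u_{\sigma} - 2u_{\eta}$ and $w_{ss} = u_{\eta\eta}$.
Hence $w_{\tau} + 2w_s = u_{\sigma}$ and the PDE becomes the heat equation $u_{\sigma} = 2u_{\eta\eta}$ on $\eta \in \mathbb{R}$.
Initial data: $u(\eta,0) = w(\eta,0) = \sin(2 \eta) - \sin(3 \eta)$. Each mode $\sin(n\eta)$ decays as $e^{-2n^2\sigma}$ on $\mathbb{R}$, so $u(\eta,\sigma) = \sum c_n e^{-2n^2\sigma} \sin(n\eta)$ with $c_2=1, c_3=-1$: $u(\eta,\sigma) = e^{-8 \sigma} \sin(2 \eta) - e^{-18 \sigma} \sin(3 \eta)$.
Substituting back: $w(s,\tau) = u(s - 2\tau, \tau)$.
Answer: $w(s, \tau) = - e^{-8 \tau} \sin(4 \tau - 2 s) + e^{-18 \tau} \sin(6 \tau - 3 s)$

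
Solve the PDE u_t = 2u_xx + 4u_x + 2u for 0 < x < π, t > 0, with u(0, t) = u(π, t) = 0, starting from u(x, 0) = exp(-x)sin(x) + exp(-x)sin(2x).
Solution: Substitute u = exp(-x)w.
Then u_x = exp(-x)(w_x - w), u_xx = exp(-x)(w_xx - 2w_x + w), u_t = exp(-x)w_t; substituting and dividing by exp(-x), the lower-order terms cancel: w_t = 2w_xx (standard heat equation).
Data for w: w(x,0) = exp(x)u(x,0) = sin(x) + sin(2x). The boundary conditions carry over: w(0,t) = w(π,t) = 0.
Separating variables: w = Σ c_n exp(-2n²t) sin(nx). From w(x,0) = sin(x) + sin(2x): c_1=1, c_2=1.
So w(x,t) = exp(-2t)sin(x) + exp(-8t)sin(2x), and u(x,t) = exp(-x)w(x,t).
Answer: u(x, t) = exp(-2t)exp(-x)sin(x) + exp(-8t)exp(-x)sin(2x)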